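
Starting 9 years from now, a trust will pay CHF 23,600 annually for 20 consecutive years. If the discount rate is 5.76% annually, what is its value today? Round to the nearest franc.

PV at t=8 (ordinary 20-year annuity): 23600 × a(20|0.0576) = 23600 × 11.696779 = 276,043.9952
PV₀ = 276,043.9952 / (1+0.0576)^8 = 276,043.9952 / 1.565206 = 176,362.7115

CHF 176,363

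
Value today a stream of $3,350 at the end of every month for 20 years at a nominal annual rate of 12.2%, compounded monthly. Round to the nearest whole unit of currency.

$300,432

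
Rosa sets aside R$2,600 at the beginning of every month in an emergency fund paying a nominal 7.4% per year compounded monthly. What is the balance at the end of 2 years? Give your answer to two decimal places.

R$67,445.32

Periodic rate i = 0.074/12 = 0.00616667; n = 2 × 12 = 24 periods.
FV = PMT · [(1+i)^n − 1] / i × (1+i) = 2600 · 25.940509 = 67,445.3229
(Beginning-of-period payments → annuity-due factor ×(1+i).)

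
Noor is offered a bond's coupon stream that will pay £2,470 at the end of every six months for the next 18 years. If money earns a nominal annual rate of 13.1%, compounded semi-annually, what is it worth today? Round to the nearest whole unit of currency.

£33,868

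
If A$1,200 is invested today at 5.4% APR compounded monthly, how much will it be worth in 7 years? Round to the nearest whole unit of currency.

With 12 periods per year: i = 0.0045, n = 84.
FV = PV·(1+i)^n = 1,200 × 1.458126 = 1,749.7512

A$1,750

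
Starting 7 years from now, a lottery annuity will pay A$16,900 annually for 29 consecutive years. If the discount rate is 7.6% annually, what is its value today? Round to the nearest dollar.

A$126,159

Value one period before first payment (t=6): 16900 × [1 − (1+0.076)^(−29)] / 0.076 = 16900 × 11.585250 = 195,790.7303
PV₀ = 195,790.7303 / (1+0.076)^6 = 195,790.7303 / 1.551935 = 126,159.0757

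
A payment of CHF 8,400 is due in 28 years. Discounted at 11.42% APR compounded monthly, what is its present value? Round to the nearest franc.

CHF 348

i = 0.1142/12 = 0.00951667 per month; n = 28·12 = 336.
Discount factor = (1+0.00951667)^(−336) = 0.041483; PV = 8,400 × 0.041483 = 348.4541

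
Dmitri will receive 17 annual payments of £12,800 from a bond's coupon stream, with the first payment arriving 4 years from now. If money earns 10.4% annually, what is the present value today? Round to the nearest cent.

£74,454.49

PV at t=3 (ordinary 17-year annuity): 12800 × a(17|0.104) = 12800 × 7.826870 = 100,183.9402
Discount back 3 years: 100,183.9402 × (1+0.104)^(−3) = 100,183.9402 × 0.743178 = 74,454.4892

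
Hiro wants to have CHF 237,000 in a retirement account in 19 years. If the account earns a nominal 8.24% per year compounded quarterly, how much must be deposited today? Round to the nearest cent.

CHF 50,318.24

With 4 periods per year: i = 0.0206, n = 76.
Discount factor = (1+0.0206)^(−76) = 0.212313; PV = 237,000 × 0.212313 = 50,318.2446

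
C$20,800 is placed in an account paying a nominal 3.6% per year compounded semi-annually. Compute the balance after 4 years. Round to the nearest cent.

With 2 periods per year: i = 0.018, n = 8.
20,800 × (1+0.018)^8 = 20,800 × 1.153406 = 23,990.8458

C$23,990.85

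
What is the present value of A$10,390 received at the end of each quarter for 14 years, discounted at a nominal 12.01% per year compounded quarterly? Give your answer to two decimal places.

A$280,027.68

Periodic rate i = 0.1201/4 = 0.030025; n = 14 × 4 = 56 periods.
Annuity factor a(56|0.030025) = 26.951653; PV = 10390 × 26.951653 = 280,027.6787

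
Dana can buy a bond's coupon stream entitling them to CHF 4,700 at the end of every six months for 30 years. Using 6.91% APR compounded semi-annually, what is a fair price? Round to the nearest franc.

CHF 118,311

i = 0.0691/2 = 0.03455 per half-year; n = 30·2 = 60.
PV = 4700 × [1 − (1+0.03455)^(−60)] / 0.03455 = 4700 × 25.172505 = 118,310.7746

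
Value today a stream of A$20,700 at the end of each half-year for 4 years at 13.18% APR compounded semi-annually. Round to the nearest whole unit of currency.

Periodic rate i = 0.1318/2 = 0.0659; n = 4 × 2 = 8 periods.
PV = 20700 × [1 − (1+0.0659)^(−8)] / 0.0659 = 20700 × 6.067348 = 125,594.1136

A$125,594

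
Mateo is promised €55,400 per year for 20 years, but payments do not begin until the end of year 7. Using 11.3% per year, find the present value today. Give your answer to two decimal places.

Value one period before first payment (t=6): 55400 × [1 − (1+0.113)^(−20)] / 0.113 = 55400 × 7.809594 = 432,651.4859
Discount back 6 years: 432,651.4859 × (1+0.113)^(−6) = 432,651.4859 × 0.526052 = 227,597.3565

€227,597.36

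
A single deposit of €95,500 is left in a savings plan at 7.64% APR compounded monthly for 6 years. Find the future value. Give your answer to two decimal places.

€150,817.90

With 12 periods per year: i = 0.00636667, n = 72.
95,500 × (1+0.00636667)^72 = 95,500 × 1.579245 = 150,817.9035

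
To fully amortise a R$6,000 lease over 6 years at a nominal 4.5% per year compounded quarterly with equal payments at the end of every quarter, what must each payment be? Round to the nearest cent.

R$286.66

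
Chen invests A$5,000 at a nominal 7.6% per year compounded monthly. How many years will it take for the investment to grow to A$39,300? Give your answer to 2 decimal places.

Periodic rate i = 0.076/12 = 0.00633333.
(1+i)^n = 39300/5000 = 7.86000, so n = ln 7.86000 / ln 1.00633 = 326.5751 months
= 326.5751/12 years

27.21 years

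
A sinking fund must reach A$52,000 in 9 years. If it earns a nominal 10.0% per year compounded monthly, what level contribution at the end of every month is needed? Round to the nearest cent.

i = 0.1/12 = 0.00833333 per month; n = 9·12 = 108.
PMT = 52000 / ( [(1+0.00833333)^108 − 1] / 0.00833333 ) = 52000 / 174.053713 = 298.7583

A$298.76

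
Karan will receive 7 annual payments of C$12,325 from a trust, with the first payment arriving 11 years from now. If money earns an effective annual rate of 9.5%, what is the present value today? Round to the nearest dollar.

C$24,616

PV at t=10 (ordinary 7-year annuity): 12325 × a(7|0.095) = 12325 × 4.949612 = 61,003.9706
Discount back 10 years: 61,003.9706 × (1+0.095)^(−10) = 61,003.9706 × 0.403514 = 24,615.9676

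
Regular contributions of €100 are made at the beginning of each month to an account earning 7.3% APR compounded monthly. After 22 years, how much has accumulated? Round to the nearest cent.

With 12 periods per year: i = 0.00608333, n = 264.
FV = PMT · [(1+i)^n − 1] / i × (1+i) = 100 · 654.696684 = 65,469.6684
(annuity-due: payments at period start, so ×(1+i).)

€65,469.67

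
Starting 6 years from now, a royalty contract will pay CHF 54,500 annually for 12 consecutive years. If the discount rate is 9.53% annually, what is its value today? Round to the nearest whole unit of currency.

Value one period before first payment (t=5): 54500 × [1 − (1+0.0953)^(−12)] / 0.0953 = 54500 × 6.973444 = 380,052.6860
PV₀ = 380,052.6860 / (1+0.0953)^5 = 380,052.6860 / 1.576396 = 241,089.5398

CHF 241,090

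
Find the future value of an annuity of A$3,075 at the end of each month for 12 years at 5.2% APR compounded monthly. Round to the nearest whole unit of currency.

Periodic rate i = 0.052/12 = 0.00433333; n = 12 × 12 = 144 periods.
Accumulation factor s(144|0.00433333) = 199.353291; FV = 3075 × 199.353291 = 613,011.3710

A$613,011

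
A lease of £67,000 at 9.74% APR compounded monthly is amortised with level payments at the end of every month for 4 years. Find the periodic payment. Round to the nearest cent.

i = 0.0974/12 = 0.00811667 per month; n = 4·12 = 48.
Annuity-PV factor = 39.622944; PMT = 67000 / 39.622944 = 1,690.9395

£1,690.94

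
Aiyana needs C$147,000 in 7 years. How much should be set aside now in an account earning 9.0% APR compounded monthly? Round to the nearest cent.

Periodic rate i = 0.09/12 = 0.0075; n = 7 × 12 = 84 periods.
Discount factor = (1+0.0075)^(−84) = 0.533845; PV = 147,000 × 0.533845 = 78,475.2541

C$78,475.25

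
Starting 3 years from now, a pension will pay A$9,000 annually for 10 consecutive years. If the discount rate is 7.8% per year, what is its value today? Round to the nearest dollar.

PV at t=2 (ordinary 10-year annuity): 9000 × a(10|0.078) = 9000 × 6.771036 = 60,939.3275
PV₀ = 60,939.3275 / (1+0.078)^2 = 60,939.3275 / 1.162084 = 52,439.6924

A$52,440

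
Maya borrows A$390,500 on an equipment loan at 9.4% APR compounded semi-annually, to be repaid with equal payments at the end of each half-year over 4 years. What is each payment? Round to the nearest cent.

A$59,688.27

With 2 periods per year: i = 0.047, n = 8.
PMT = 390500 / ( [1 − (1+0.047)^(−8)] / 0.047 ) = 390500 / 6.542324 = 59,688.2739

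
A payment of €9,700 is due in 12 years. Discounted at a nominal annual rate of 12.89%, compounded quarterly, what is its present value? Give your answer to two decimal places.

With 4 periods per year: i = 0.032225, n = 48.
Discount factor = (1+0.032225)^(−48) = 0.218188; PV = 9,700 × 0.218188 = 2,116.4198

€2,116.42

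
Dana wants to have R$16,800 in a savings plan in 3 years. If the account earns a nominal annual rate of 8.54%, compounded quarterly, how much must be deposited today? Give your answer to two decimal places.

With 4 periods per year: i = 0.02135, n = 12.
PV = 16,800 / (1 + 0.02135)^12 = 16,800 / 1.288532 = 13,038.0957

R$13,038.10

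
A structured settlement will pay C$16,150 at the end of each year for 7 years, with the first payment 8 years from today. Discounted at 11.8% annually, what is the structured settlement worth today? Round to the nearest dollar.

C$33,975

Value one period before first payment (t=7): 16150 × [1 − (1+0.118)^(−7)] / 0.118 = 16150 × 4.592846 = 74,174.4610
Discount back 7 years: 74,174.4610 × (1+0.118)^(−7) = 74,174.4610 × 0.458044 = 33,975.1806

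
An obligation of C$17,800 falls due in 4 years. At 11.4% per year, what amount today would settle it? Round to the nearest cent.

C$11,557.91

Discount factor = (1+0.114)^(−4) = 0.649321; PV = 17,800 × 0.649321 = 11,557.9082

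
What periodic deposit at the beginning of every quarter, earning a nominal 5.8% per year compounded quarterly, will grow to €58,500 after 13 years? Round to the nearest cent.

i = 0.058/4 = 0.0145 per quarter; n = 13·4 = 52.
PMT = 58500 / ( [(1+0.0145)^52 − 1] / 0.0145 × (1+i) ) = 58500 / 77.942161 = 750.5566

€750.56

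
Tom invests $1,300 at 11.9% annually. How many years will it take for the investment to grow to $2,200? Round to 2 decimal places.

4.68 years

(1+i)^n = 2200/1300 = 1.69231, so n = ln 1.69231 / ln 1.119 = 4.6791 years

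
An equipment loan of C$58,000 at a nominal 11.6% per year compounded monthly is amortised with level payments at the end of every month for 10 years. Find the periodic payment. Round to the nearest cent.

Periodic rate i = 0.116/12 = 0.00966667; n = 10 × 12 = 120 periods.
PMT = 58000 / ( [1 − (1+0.00966667)^(−120)] / 0.00966667 ) = 58000 / 70.837508 = 818.7753

C$818.78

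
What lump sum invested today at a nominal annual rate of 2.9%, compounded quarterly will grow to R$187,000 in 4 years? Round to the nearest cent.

R$166,588.57

With 4 periods per year: i = 0.00725, n = 16.
Discount factor = (1+0.00725)^(−16) = 0.890848; PV = 187,000 × 0.890848 = 166,588.5659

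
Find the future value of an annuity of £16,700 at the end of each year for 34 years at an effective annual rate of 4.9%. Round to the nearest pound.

FV = 16700 × [(1+0.049)^34 − 1] / 0.049 = 16700 × 83.385423 = 1,392,536.5667

£1,392,537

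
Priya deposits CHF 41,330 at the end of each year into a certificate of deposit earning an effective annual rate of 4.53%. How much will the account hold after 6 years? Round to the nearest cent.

Accumulation factor s(6|0.0453) = 6.721962; FV = 41330 × 6.721962 = 277,818.6751

CHF 277,818.68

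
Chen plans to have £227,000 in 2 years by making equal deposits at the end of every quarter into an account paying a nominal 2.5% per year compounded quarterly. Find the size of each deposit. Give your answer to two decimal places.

Periodic rate i = 0.025/4 = 0.00625; n = 2 × 4 = 8 periods.
PMT = 227000 / ( [(1+0.00625)^8 − 1] / 0.00625 ) = 227000 / 8.177205 = 27,760.0976

£27,760.10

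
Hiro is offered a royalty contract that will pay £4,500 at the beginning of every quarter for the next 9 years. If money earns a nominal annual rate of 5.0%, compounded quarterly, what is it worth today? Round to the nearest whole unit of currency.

With 4 periods per year: i = 0.0125, n = 36.
PV = PMT · [1 − (1+i)^(−n)] / i × (1+i) = 4500 · 29.207858 = 131,435.3620
(annuity-due: payments at period start, so ×(1+i).)

£131,435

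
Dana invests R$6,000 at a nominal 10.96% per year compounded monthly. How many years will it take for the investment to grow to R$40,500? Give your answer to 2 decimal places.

17.50 years

Periodic rate i = 0.1096/12 = 0.00913333.
(1+i)^n = 40500/6000 = 6.75000, so n = ln 6.75000 / ln 1.00913 = 210.0273 months
= 210.0273/12 years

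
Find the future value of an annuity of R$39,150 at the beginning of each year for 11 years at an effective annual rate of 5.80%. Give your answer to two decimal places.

FV = 39150 × [(1+0.058)^11 − 1] / 0.058 × (1+i) = 39150 × 15.674261 = 613,647.3123
(Beginning-of-period payments → annuity-due factor ×(1+i).)

R$613,647.31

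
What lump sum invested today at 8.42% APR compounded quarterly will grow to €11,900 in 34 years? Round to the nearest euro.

€700

i = 0.0842/4 = 0.02105 per quarter; n = 34·4 = 136.
PV = FV·(1+i)^(−n) = 11,900 × 0.058831 = 700.0896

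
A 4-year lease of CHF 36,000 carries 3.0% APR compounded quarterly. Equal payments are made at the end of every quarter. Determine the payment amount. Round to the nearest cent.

CHF 2,396.12

With 4 periods per year: i = 0.0075, n = 16.
Annuity-PV factor = 15.024313; PMT = 36000 / 15.024313 = 2,396.1163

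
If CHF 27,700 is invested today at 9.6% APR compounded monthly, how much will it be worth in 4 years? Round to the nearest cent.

CHF 40,605.54

i = 0.096/12 = 0.008 per month; n = 4·12 = 48.
FV = 27,700 × (1 + 0.008)^48 = 40,605.5419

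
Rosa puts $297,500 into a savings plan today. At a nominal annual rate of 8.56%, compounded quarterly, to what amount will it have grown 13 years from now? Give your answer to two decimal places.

Periodic rate i = 0.0856/4 = 0.0214; n = 13 × 4 = 52 periods.
FV = 297,500 × (1 + 0.0214)^52 = 894,687.4658

$894,687.47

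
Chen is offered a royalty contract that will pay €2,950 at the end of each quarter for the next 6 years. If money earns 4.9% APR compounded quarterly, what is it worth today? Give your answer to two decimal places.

i = 0.049/4 = 0.01225 per quarter; n = 6·4 = 24.
PV = PMT · [1 − (1+i)^(−n)] / i = 2950 · 20.684990 = 61,020.7194

€61,020.72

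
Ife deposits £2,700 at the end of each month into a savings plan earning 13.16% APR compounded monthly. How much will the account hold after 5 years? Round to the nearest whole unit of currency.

Periodic rate i = 0.1316/12 = 0.0109667; n = 5 × 12 = 60 periods.
FV = 2700 × [(1+0.0109667)^60 − 1] / 0.0109667 = 2700 × 84.257386 = 227,494.9409

£227,495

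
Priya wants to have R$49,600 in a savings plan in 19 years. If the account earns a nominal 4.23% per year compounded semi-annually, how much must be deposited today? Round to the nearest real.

R$22,391

Periodic rate i = 0.0423/2 = 0.02115; n = 19 × 2 = 38 periods.
PV = 49,600 / (1 + 0.02115)^38 = 49,600 / 2.215147 = 22,391.2889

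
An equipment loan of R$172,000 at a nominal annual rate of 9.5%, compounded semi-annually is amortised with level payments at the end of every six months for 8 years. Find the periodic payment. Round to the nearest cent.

With 2 periods per year: i = 0.0475, n = 16.
Annuity-PV factor = 11.033228; PMT = 172000 / 11.033228 = 15,589.2731

R$15,589.27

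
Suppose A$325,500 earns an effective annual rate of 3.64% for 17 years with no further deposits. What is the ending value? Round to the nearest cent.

A$597,746.26

FV = 325,500 × (1 + 0.0364)^17 = 597,746.2583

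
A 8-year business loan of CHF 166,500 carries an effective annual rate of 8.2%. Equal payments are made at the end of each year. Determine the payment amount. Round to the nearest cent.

CHF 29,193.74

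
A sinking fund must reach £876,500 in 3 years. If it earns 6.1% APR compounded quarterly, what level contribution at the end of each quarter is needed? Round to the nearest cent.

i = 0.061/4 = 0.01525 per quarter; n = 3·4 = 12.
PMT = 876500 / ( [(1+0.01525)^12 − 1] / 0.01525 ) = 876500 / 13.059463 = 67,116.0832

£67,116.08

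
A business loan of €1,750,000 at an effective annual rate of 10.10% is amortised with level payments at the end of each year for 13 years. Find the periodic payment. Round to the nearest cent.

€247,640.15

PMT = 1.75e+06 / ( [1 − (1+0.101)^(−13)] / 0.101 ) = 1.75e+06 / 7.066705 = 247,640.1538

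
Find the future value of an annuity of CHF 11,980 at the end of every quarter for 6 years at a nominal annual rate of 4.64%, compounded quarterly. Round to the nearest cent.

Periodic rate i = 0.0464/4 = 0.0116; n = 6 × 4 = 24 periods.
Accumulation factor s(24|0.0116) = 27.491334; FV = 11980 × 27.491334 = 329,346.1843

CHF 329,346.18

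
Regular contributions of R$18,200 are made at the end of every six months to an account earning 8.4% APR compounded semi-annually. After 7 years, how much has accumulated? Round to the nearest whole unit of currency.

R$337,517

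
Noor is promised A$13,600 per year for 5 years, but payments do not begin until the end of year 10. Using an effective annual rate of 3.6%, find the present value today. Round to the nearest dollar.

A$44,538

PV at t=9 (ordinary 5-year annuity): 13600 × a(5|0.036) = 13600 × 4.502294 = 61,231.1943
Discount back 9 years: 61,231.1943 × (1+0.036)^(−9) = 61,231.1943 × 0.727381 = 44,538.4328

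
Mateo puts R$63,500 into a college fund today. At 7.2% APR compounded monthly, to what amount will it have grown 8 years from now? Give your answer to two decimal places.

R$112,766.44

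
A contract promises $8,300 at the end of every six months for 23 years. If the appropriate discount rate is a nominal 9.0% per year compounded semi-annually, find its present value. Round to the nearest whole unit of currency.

$160,093

i = 0.09/2 = 0.045 per half-year; n = 23·2 = 46.
PV = 8300 × [1 − (1+0.045)^(−46)] / 0.045 = 8300 × 19.288371 = 160,093.4771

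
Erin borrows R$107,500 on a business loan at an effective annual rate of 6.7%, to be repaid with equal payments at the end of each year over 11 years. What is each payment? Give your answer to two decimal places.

Annuity-PV factor = 7.612019; PMT = 107500 / 7.612019 = 14,122.4024

R$14,122.40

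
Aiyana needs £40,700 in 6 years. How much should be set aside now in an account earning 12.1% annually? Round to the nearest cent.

Discount factor = (1+0.121)^(−6) = 0.503925; PV = 40,700 × 0.503925 = 20,509.7673

£20,509.77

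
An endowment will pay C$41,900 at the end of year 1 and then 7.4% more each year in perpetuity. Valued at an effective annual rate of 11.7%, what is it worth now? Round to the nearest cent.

PV = PMT / (i − g) = 41900 / (0.117 − 0.074) = 41900 / 0.043000 = 974,418.6047

C$974,418.60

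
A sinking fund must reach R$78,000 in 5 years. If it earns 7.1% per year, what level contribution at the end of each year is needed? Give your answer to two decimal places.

R$13,536.44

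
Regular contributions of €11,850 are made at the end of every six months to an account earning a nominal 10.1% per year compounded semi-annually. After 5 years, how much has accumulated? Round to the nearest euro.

Periodic rate i = 0.101/2 = 0.0505; n = 5 × 2 = 10 periods.
FV = PMT · [(1+i)^n − 1] / i = 11850 · 12.607285 = 149,396.3314

€149,396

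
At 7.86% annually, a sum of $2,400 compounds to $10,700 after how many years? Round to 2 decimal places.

19.76 years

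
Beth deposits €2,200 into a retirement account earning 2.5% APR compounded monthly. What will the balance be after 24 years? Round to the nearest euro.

With 12 periods per year: i = 0.00208333, n = 288.
FV = 2,200 × (1 + 0.00208333)^288 = 4,006.1602

€4,006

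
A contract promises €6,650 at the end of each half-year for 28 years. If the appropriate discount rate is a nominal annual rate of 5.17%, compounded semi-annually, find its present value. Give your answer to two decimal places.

€195,641.46

Periodic rate i = 0.0517/2 = 0.02585; n = 28 × 2 = 56 periods.
PV = 6650 × [1 − (1+0.02585)^(−56)] / 0.02585 = 6650 × 29.419768 = 195,641.4594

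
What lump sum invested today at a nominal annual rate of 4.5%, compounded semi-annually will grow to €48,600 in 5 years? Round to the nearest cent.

With 2 periods per year: i = 0.0225, n = 10.
PV = 48,600 / (1 + 0.0225)^10 = 48,600 / 1.249203 = 38,904.7924

€38,904.79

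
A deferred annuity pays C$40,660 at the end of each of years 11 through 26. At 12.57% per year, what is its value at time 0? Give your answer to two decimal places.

PV at t=10 (ordinary 16-year annuity): 40660 × a(16|0.1257) = 40660 × 6.758979 = 274,820.0776
Discount back 10 years: 274,820.0776 × (1+0.1257)^(−10) = 274,820.0776 × 0.306037 = 84,104.9965

C$84,105.00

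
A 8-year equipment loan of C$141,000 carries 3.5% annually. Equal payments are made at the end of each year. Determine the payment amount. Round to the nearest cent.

C$20,512.21

PMT = 141000 / ( [1 − (1+0.035)^(−8)] / 0.035 ) = 141000 / 6.873956 = 20,512.2072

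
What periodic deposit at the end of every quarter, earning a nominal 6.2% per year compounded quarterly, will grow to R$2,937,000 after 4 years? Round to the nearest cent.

i = 0.062/4 = 0.0155 per quarter; n = 4·4 = 16.
FV-annuity factor = 18.001577; PMT = 2.937e+06 / 18.001577 = 163,152.3736

R$163,152.37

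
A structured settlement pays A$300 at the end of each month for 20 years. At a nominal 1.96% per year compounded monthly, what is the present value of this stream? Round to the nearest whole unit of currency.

With 12 periods per year: i = 0.00163333, n = 240.
PV = PMT · [1 − (1+i)^(−n)] / i = 300 · 198.416187 = 59,524.8560

A$59,525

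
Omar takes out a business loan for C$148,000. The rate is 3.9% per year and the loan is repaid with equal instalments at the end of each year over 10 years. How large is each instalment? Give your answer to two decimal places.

C$18,156.34

Annuity-PV factor = 8.151424; PMT = 148000 / 8.151424 = 18,156.3368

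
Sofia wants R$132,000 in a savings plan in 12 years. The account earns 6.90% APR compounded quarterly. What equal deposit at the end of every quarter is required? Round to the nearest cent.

R$1,789.20

i = 0.069/4 = 0.01725 per quarter; n = 12·4 = 48.
PMT = 132000 / ( [(1+0.01725)^48 − 1] / 0.01725 ) = 132000 / 73.775893 = 1,789.2023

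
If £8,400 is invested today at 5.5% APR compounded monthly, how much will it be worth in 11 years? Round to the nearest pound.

£15,361

Periodic rate i = 0.055/12 = 0.00458333; n = 11 × 12 = 132 periods.
8,400 × (1+0.00458333)^132 = 8,400 × 1.828723 = 15,361.2710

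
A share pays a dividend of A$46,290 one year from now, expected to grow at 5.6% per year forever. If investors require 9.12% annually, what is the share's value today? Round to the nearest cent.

A$1,315,056.82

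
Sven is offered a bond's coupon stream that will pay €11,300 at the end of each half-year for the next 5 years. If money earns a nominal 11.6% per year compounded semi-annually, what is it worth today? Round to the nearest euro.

i = 0.116/2 = 0.058 per half-year; n = 5·2 = 10.
PV = 11300 × [1 − (1+0.058)^(−10)] / 0.058 = 11300 × 7.430333 = 83,962.7619

€83,963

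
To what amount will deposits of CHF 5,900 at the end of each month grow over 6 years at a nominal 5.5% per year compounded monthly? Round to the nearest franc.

i = 0.055/12 = 0.00458333 per month; n = 6·12 = 72.
Accumulation factor s(72|0.00458333) = 85.073412; FV = 5900 × 85.073412 = 501,933.1337

CHF 501,933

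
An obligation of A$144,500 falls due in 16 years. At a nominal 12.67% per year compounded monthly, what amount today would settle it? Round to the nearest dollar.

i = 0.1267/12 = 0.0105583 per month; n = 16·12 = 192.
PV = 144,500 / (1 + 0.0105583)^192 = 144,500 / 7.512534 = 19,234.5222

A$19,235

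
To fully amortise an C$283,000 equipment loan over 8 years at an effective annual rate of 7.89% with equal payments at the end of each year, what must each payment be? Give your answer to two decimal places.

Annuity-PV factor = 5.770706; PMT = 283000 / 5.770706 = 49,040.7959

C$49,040.80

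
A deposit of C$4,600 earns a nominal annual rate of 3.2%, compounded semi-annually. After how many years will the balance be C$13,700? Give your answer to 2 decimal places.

34.38 years

Periodic rate i = 0.032/2 = 0.016.
(1+i)^n = 13700/4600 = 2.97826, so n = ln 2.97826 / ln 1.016 = 68.7529 half-years
= 68.7529/2 years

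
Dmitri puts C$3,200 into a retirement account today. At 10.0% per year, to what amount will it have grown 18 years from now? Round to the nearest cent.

3,200 × (1+0.1)^18 = 3,200 × 5.559917 = 17,791.7354

C$17,791.74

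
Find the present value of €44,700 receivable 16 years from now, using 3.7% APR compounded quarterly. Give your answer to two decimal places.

Periodic rate i = 0.037/4 = 0.00925; n = 16 × 4 = 64 periods.
PV = 44,700 / (1 + 0.00925)^64 = 44,700 / 1.802688 = 24,796.3071

€24,796.31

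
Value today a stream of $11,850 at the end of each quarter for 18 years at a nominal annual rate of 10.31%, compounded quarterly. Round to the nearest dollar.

$386,166

With 4 periods per year: i = 0.025775, n = 72.
PV = PMT · [1 − (1+i)^(−n)] / i = 11850 · 32.587888 = 386,166.4707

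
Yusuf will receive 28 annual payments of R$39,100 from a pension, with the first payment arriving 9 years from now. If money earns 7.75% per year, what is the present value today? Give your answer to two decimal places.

PV at t=8 (ordinary 28-year annuity): 39100 × a(28|0.0775) = 39100 × 11.307293 = 442,115.1724
Discount back 8 years: 442,115.1724 × (1+0.0775)^(−8) = 442,115.1724 × 0.550379 = 243,330.8586

R$243,330.86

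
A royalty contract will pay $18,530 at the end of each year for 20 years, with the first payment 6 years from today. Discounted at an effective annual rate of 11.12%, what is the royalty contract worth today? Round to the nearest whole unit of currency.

$86,419

PV at t=5 (ordinary 20-year annuity): 18530 × a(20|0.1112) = 18530 × 7.901238 = 146,409.9467
PV₀ = 146,409.9467 / (1+0.1112)^5 = 146,409.9467 / 1.694186 = 86,419.0363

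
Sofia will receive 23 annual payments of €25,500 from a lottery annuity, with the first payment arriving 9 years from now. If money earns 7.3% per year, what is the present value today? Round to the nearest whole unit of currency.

€159,480

PV at t=8 (ordinary 23-year annuity): 25500 × a(23|0.073) = 25500 × 10.989165 = 280,223.7127
Discount back 8 years: 280,223.7127 × (1+0.073)^(−8) = 280,223.7127 × 0.569118 = 159,480.3232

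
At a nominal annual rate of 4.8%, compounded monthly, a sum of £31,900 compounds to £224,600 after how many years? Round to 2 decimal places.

40.74 years

Periodic rate i = 0.048/12 = 0.004.
(1+i)^n = 224600/31900 = 7.04075, so n = ln 7.04075 / ln 1.004 = 488.9040 months
= 488.9040/12 years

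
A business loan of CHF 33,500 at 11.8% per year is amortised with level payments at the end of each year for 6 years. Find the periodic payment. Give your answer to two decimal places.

Annuity-PV factor = 4.134802; PMT = 33500 / 4.134802 = 8,101.9605

CHF 8,101.96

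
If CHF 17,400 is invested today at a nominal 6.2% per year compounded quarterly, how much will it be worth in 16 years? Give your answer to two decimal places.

With 4 periods per year: i = 0.0155, n = 64.
FV = 17,400 × (1 + 0.0155)^64 = 46,565.5379

CHF 46,565.54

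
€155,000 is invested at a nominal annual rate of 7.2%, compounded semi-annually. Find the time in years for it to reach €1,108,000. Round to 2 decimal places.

27.81 years

Periodic rate i = 0.072/2 = 0.036.
(1+i)^n = 1.108e+06/155000 = 7.14839, so n = ln 7.14839 / ln 1.036 = 55.6134 half-years
= 55.6134/2 years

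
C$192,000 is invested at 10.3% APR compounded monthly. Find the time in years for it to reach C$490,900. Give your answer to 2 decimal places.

Periodic rate i = 0.103/12 = 0.00858333.
(1+i)^n = 490900/192000 = 2.55677, so n = ln 2.55677 / ln 1.00858 = 109.8371 months
= 109.8371/12 years

9.15 years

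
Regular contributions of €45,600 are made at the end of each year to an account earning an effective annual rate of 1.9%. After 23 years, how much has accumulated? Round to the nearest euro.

FV = 45600 × [(1+0.019)^23 − 1] / 0.019 = 45600 × 28.511715 = 1,300,134.1838

€1,300,134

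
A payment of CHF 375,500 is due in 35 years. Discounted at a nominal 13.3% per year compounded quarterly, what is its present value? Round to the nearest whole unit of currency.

i = 0.133/4 = 0.03325 per quarter; n = 35·4 = 140.
Discount factor = (1+0.03325)^(−140) = 0.010262; PV = 375,500 × 0.010262 = 3,853.4700

CHF 3,853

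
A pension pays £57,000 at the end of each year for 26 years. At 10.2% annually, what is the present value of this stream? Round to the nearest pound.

£514,098

PV = PMT · [1 − (1+i)^(−n)] / i = 57000 · 9.019267 = 514,098.2331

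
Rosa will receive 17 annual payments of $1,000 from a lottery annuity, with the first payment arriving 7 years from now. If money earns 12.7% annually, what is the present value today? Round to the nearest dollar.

$3,339

Value one period before first payment (t=6): 1000 × [1 − (1+0.127)^(−17)] / 0.127 = 1000 × 6.842467 = 6,842.4671
PV₀ = 6,842.4671 / (1+0.127)^6 = 6,842.4671 / 2.049007 = 3,339.4060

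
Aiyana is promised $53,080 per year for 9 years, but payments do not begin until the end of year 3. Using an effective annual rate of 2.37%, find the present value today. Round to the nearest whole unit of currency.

PV at t=2 (ordinary 9-year annuity): 53080 × a(9|0.0237) = 53080 × 8.019974 = 425,700.2232
PV₀ = 425,700.2232 / (1+0.0237)^2 = 425,700.2232 / 1.047962 = 406,217.3524

$406,217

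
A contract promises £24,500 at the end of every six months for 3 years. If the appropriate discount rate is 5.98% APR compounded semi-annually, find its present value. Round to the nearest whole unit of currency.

£132,765

With 2 periods per year: i = 0.0299, n = 6.
Annuity factor a(6|0.0299) = 5.418987; PV = 24500 × 5.418987 = 132,765.1908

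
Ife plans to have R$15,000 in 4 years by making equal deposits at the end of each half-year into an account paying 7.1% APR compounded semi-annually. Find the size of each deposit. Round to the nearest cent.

R$1,654.21

Periodic rate i = 0.071/2 = 0.0355; n = 4 × 2 = 8 periods.
PMT = 15000 / ( [(1+0.0355)^8 − 1] / 0.0355 ) = 15000 / 9.067796 = 1,654.2057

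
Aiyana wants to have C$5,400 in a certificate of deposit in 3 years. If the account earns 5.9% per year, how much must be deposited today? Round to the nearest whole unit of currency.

C$4,547

PV = FV·(1+i)^(−n) = 5,400 × 0.842000 = 4,546.8003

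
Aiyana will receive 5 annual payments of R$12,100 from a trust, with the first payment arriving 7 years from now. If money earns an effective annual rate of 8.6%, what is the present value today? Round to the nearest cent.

R$28,989.36

PV at t=6 (ordinary 5-year annuity): 12100 × a(5|0.086) = 12100 × 3.930359 = 47,557.3400
Discount back 6 years: 47,557.3400 × (1+0.086)^(−6) = 47,557.3400 × 0.609566 = 28,989.3584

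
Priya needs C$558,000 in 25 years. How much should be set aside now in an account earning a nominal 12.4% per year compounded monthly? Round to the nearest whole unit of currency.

C$25,541

i = 0.124/12 = 0.0103333 per month; n = 25·12 = 300.
Discount factor = (1+0.0103333)^(−300) = 0.045772; PV = 558,000 × 0.045772 = 25,540.5182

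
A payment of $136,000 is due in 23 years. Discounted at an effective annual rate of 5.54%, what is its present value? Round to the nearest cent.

$39,350.10

PV = 136,000 / (1 + 0.0554)^23 = 136,000 / 3.456154 = 39,350.1002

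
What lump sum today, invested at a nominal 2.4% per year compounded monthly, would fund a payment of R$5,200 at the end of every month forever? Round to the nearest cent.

Periodic rate i = 0.024/12 = 0.002.
PV = C/r = 5200/0.002 = 2,600,000.0000

R$2,600,000.00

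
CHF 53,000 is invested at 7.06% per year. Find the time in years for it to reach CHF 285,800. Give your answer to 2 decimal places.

24.70 years

(1+i)^n = 285800/53000 = 5.39245, so n = ln 5.39245 / ln 1.0706 = 24.6998 years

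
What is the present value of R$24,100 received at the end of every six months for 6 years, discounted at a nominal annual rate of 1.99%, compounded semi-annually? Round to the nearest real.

R$271,333

i = 0.0199/2 = 0.00995 per half-year; n = 6·2 = 12.
PV = PMT · [1 − (1+i)^(−n)] / i = 24100 · 11.258634 = 271,333.0774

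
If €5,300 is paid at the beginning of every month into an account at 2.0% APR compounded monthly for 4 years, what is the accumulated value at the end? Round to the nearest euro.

€265,065

i = 0.02/12 = 0.00166667 per month; n = 4·12 = 48.
Accumulation factor s(48|0.00166667) × (1+i) = 50.012174; FV = 5300 × 50.012174 = 265,064.5200
Payments are at the start of each period, so multiply by (1+i).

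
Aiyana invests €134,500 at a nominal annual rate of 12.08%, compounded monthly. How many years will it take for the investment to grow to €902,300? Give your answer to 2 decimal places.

Periodic rate i = 0.1208/12 = 0.0100667.
n = ln(902300/134500) / ln(1+0.0100667) = ln(6.70855) / 0.010016 = 190.0279 months
= 190.0279/12 years

15.84 years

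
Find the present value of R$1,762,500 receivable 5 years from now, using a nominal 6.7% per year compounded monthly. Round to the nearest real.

Periodic rate i = 0.067/12 = 0.00558333; n = 5 × 12 = 60 periods.
PV = FV·(1+i)^(−n) = 1,762,500 × 0.716005 = 1,261,958.6492

R$1,261,959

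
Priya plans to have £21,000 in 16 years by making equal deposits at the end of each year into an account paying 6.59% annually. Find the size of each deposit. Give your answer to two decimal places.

£779.10

FV-annuity factor = 26.954186; PMT = 21000 / 26.954186 = 779.0998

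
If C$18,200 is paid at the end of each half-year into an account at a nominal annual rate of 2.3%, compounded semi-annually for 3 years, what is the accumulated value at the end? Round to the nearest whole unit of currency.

C$112,388

Periodic rate i = 0.023/2 = 0.0115; n = 3 × 2 = 6 periods.
Accumulation factor s(6|0.0115) = 6.175168; FV = 18200 × 6.175168 = 112,388.0561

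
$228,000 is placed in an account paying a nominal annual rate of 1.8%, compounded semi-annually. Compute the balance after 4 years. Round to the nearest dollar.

With 2 periods per year: i = 0.009, n = 8.
FV = PV·(1+i)^n = 228,000 × 1.074309 = 244,942.5173

$244,943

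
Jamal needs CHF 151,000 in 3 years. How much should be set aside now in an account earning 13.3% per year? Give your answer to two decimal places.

PV = FV·(1+i)^(−n) = 151,000 × 0.687559 = 103,821.4805

CHF 103,821.48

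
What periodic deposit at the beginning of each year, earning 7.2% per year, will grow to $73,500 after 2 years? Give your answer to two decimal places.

FV-annuity factor × (1+i) = 2.221184; PMT = 73500 / 2.221184 = 33,090.4599

$33,090.46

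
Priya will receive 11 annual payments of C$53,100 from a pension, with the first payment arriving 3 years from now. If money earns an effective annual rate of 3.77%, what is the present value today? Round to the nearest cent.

C$437,403.62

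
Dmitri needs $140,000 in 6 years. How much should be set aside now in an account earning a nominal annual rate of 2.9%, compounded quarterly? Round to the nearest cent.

i = 0.029/4 = 0.00725 per quarter; n = 6·4 = 24.
PV = 140,000 / (1 + 0.00725)^24 = 140,000 / 1.189309 = 117,715.4346

$117,715.43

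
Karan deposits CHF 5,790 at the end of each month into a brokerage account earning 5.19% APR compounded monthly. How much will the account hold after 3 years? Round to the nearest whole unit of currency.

i = 0.0519/12 = 0.004325 per month; n = 3·12 = 36.
FV = 5790 × [(1+0.004325)^36 − 1] / 0.004325 = 5790 × 38.863209 = 225,017.9778

CHF 225,018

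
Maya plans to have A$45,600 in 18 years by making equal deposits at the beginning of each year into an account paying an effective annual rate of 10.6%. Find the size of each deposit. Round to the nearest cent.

PMT = 45600 / ( [(1+0.106)^18 − 1] / 0.106 × (1+i) ) = 45600 / 53.545642 = 851.6099

A$851.61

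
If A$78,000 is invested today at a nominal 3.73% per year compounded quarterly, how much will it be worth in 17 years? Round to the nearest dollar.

Periodic rate i = 0.0373/4 = 0.009325; n = 17 × 4 = 68 periods.
FV = 78,000 × (1 + 0.009325)^68 = 146,623.8681

A$146,624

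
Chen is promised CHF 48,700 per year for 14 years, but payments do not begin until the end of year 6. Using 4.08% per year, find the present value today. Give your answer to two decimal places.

PV at t=5 (ordinary 14-year annuity): 48700 × a(14|0.0408) = 48700 × 10.507553 = 511,717.8135
Discount back 5 years: 511,717.8135 × (1+0.0408)^(−5) = 511,717.8135 × 0.818773 = 418,980.7963

CHF 418,980.80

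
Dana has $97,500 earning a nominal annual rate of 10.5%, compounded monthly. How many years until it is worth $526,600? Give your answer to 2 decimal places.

16.13 years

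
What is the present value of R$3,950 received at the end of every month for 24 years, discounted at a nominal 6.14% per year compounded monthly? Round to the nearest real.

With 12 periods per year: i = 0.00511667, n = 288.
PV = 3950 × [1 − (1+0.00511667)^(−288)] / 0.00511667 = 3950 × 150.496100 = 594,459.5958

R$594,460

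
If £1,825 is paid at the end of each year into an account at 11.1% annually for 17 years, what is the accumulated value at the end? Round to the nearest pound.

FV = PMT · [(1+i)^n − 1] / i = 1825 · 44.919203 = 81,977.5459

£81,978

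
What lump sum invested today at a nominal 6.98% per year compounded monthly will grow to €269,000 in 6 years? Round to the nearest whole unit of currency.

€177,173

With 12 periods per year: i = 0.00581667, n = 72.
Discount factor = (1+0.00581667)^(−72) = 0.658634; PV = 269,000 × 0.658634 = 177,172.6511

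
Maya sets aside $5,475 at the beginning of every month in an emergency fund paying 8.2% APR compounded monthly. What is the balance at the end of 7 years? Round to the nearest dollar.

$622,681

Periodic rate i = 0.082/12 = 0.00683333; n = 7 × 12 = 84 periods.
FV = 5475 × [(1+0.00683333)^84 − 1] / 0.00683333 × (1+i) = 5475 × 113.731650 = 622,680.7828
Payments are at the start of each period, so multiply by (1+i).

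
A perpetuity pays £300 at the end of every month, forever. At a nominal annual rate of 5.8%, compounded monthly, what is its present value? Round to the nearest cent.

Periodic rate i = 0.058/12 = 0.00483333.
PV = C/r = 300/0.00483333 = 62,068.9655

£62,068.97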